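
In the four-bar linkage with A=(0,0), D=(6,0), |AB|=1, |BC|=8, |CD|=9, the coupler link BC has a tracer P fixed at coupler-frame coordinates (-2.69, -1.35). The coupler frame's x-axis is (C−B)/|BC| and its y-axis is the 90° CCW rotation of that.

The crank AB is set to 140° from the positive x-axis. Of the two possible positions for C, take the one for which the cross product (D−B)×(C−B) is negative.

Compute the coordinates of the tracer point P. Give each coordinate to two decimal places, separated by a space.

A=(0,0), D=(6.00,0)
B = A + 1.00·(cos140°, sin140°) = (-0.7660, 0.6428)
|BD| = 6.7965
circle(B,8.00) ∩ circle(D,9.00): a=2.1476, h=7.7063
  candidates: C₊=(2.1008,8.1115) cross=52.376; C₋=(0.6431,-7.2321) cross=-52.376
  mode - wants cross < 0 → take C=(0.6431,-7.2321) (cross=-52.376)
ex = (C−B)/|BC| = (0.1761,-0.9844); ey = (0.9844,0.1761)
P = B + -2.69·ex + -1.35·ey = (-2.5688,3.0529)

-2.57 3.05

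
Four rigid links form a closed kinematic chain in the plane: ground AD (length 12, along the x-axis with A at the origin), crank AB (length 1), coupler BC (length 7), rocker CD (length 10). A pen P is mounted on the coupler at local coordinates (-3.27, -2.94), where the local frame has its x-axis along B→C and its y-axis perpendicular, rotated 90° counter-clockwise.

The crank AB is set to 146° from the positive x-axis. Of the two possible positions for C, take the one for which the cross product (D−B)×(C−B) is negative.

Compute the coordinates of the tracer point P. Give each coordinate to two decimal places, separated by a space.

A=(0,0), D=(12.00,0)
B = A + 1.00·(cos146°, sin146°) = (-0.8290, 0.5592)
|BD| = 12.8412
circle(B,7.00) ∩ circle(D,10.00): a=4.4348, h=5.4159
  candidates: C₊=(3.8374,5.7769) cross=69.547; C₋=(3.3657,-5.0447) cross=-69.547
  mode - wants cross < 0 → take C=(3.3657,-5.0447) (cross=-69.547)
ex = (C−B)/|BC| = (0.5993,-0.8006); ey = (0.8006,0.5993)
P = B + -3.27·ex + -2.94·ey = (-5.1422,1.4152)

-5.14 1.42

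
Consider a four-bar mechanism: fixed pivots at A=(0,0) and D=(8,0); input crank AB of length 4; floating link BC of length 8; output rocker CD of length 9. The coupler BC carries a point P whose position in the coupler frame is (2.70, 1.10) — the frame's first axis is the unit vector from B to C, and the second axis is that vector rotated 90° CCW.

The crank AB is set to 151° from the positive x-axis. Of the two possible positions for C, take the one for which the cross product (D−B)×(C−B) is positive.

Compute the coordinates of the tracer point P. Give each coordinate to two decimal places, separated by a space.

A=(0,0), D=(8.00,0)
B = A + 4.00·(cos151°, sin151°) = (-3.4985, 1.9392)
|BD| = 11.6609
circle(B,8.00) ∩ circle(D,9.00): a=5.1015, h=6.1624
  candidates: C₊=(2.5568,7.1674) cross=71.858; C₋=(0.5072,-4.9857) cross=-71.858
  mode + wants cross > 0 → take C=(2.5568,7.1674) (cross=71.858)
ex = (C−B)/|BC| = (0.7569,0.6535); ey = (-0.6535,0.7569)
P = B + 2.70·ex + 1.10·ey = (-2.1737,4.5363)

-2.17 4.54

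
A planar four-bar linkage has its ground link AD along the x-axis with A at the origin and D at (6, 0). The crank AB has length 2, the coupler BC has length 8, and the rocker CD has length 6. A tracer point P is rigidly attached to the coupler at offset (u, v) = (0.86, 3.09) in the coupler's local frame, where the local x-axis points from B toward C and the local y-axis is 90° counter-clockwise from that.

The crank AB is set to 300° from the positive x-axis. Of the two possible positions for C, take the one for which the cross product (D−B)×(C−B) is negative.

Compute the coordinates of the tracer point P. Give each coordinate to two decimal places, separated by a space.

A=(0,0), D=(6.00,0)
B = A + 2.00·(cos300°, sin300°) = (1.0000, -1.7321)
|BD| = 5.2915
circle(B,8.00) ∩ circle(D,6.00): a=5.2915, h=6.0000
  candidates: C₊=(4.0360,5.6695) cross=31.749; C₋=(7.9640,-5.6695) cross=-31.749
  mode - wants cross < 0 → take C=(7.9640,-5.6695) (cross=-31.749)
ex = (C−B)/|BC| = (0.8705,-0.4922); ey = (0.4922,0.8705)
P = B + 0.86·ex + 3.09·ey = (3.2695,0.5345)

3.27 0.53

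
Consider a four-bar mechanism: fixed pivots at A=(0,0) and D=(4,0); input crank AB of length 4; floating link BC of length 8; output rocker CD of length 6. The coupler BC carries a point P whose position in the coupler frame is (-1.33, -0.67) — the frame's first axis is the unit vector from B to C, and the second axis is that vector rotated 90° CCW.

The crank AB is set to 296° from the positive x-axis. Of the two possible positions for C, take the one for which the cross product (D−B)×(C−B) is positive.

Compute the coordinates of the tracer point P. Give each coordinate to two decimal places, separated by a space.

A=(0,0), D=(4.00,0)
B = A + 4.00·(cos296°, sin296°) = (1.7535, -3.5952)
|BD| = 4.2394
circle(B,8.00) ∩ circle(D,6.00): a=5.4221, h=5.8823
  candidates: C₊=(-0.3617,4.1201) cross=24.937; C₋=(9.6152,-2.1141) cross=-24.937
  mode + wants cross > 0 → take C=(-0.3617,4.1201) (cross=24.937)
ex = (C−B)/|BC| = (-0.2644,0.9644); ey = (-0.9644,-0.2644)
P = B + -1.33·ex + -0.67·ey = (2.7513,-4.7007)

2.75 -4.70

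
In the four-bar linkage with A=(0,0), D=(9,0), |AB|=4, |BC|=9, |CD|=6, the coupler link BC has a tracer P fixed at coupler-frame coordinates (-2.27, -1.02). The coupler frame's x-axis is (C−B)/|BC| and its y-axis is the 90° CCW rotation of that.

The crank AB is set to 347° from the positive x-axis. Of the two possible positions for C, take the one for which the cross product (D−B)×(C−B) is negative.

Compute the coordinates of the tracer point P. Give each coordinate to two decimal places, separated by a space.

A=(0,0), D=(9.00,0)
B = A + 4.00·(cos347°, sin347°) = (3.8975, -0.8998)
|BD| = 5.1813
circle(B,9.00) ∩ circle(D,6.00): a=6.9332, h=5.7385
  candidates: C₊=(9.7288,5.9556) cross=29.733; C₋=(11.7219,-5.3471) cross=-29.733
  mode - wants cross < 0 → take C=(11.7219,-5.3471) (cross=-29.733)
ex = (C−B)/|BC| = (0.8694,-0.4941); ey = (0.4941,0.8694)
P = B + -2.27·ex + -1.02·ey = (1.4200,-0.6649)

1.42 -0.66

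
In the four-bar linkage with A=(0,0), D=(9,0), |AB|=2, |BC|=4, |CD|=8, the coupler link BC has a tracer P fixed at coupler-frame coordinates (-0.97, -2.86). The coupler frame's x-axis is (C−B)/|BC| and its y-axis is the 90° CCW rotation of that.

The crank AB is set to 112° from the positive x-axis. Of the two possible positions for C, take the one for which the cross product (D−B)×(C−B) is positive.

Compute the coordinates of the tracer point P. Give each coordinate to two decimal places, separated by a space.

A=(0,0), D=(9.00,0)
B = A + 2.00·(cos112°, sin112°) = (-0.7492, 1.8544)
|BD| = 9.9240
circle(B,4.00) ∩ circle(D,8.00): a=2.5436, h=3.0871
  candidates: C₊=(2.3264,4.4118) cross=30.636; C₋=(1.1728,-1.6536) cross=-30.636
  mode + wants cross > 0 → take C=(2.3264,4.4118) (cross=30.636)
ex = (C−B)/|BC| = (0.7689,0.6394); ey = (-0.6394,0.7689)
P = B + -0.97·ex + -2.86·ey = (0.3335,-0.9649)

0.33 -0.96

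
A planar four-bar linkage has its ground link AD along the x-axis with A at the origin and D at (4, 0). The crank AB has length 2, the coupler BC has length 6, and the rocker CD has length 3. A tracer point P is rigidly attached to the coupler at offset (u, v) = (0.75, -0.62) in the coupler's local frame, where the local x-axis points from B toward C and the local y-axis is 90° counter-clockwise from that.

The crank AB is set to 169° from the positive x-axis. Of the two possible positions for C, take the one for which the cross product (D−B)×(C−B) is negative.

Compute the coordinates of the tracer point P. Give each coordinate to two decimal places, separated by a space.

-1.67 -0.55

A=(0,0), D=(4.00,0)
B = A + 2.00·(cos169°, sin169°) = (-1.9633, 0.3816)
|BD| = 5.9755
circle(B,6.00) ∩ circle(D,3.00): a=5.2470, h=2.9102
  candidates: C₊=(3.4589,2.9508) cross=17.390; C₋=(3.0871,-2.8577) cross=-17.390
  mode - wants cross < 0 → take C=(3.0871,-2.8577) (cross=-17.390)
ex = (C−B)/|BC| = (0.8417,-0.5399); ey = (0.5399,0.8417)
P = B + 0.75·ex + -0.62·ey = (-1.6667,-0.5452)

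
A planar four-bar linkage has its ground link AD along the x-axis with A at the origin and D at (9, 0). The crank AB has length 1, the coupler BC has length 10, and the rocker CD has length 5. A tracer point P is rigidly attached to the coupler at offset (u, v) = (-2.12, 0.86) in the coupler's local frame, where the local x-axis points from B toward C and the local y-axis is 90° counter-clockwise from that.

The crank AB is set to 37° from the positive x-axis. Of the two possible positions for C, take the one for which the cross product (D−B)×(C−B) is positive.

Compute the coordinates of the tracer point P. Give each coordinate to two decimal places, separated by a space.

A=(0,0), D=(9.00,0)
B = A + 1.00·(cos37°, sin37°) = (0.7986, 0.6018)
|BD| = 8.2234
circle(B,10.00) ∩ circle(D,5.00): a=8.6719, h=4.9798
  candidates: C₊=(9.8117,4.9337) cross=40.951; C₋=(9.0828,-4.9993) cross=-40.951
  mode + wants cross > 0 → take C=(9.8117,4.9337) (cross=40.951)
ex = (C−B)/|BC| = (0.9013,0.4332); ey = (-0.4332,0.9013)
P = B + -2.12·ex + 0.86·ey = (-1.4847,0.4586)

-1.48 0.46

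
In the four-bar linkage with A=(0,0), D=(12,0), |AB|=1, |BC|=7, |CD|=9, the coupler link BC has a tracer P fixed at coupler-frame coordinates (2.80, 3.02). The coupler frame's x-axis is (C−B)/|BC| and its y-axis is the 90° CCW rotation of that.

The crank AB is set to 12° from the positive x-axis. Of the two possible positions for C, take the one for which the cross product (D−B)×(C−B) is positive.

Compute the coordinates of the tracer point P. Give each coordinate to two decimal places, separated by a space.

0.22 4.26

A=(0,0), D=(12.00,0)
B = A + 1.00·(cos12°, sin12°) = (0.9781, 0.2079)
|BD| = 11.0238
circle(B,7.00) ∩ circle(D,9.00): a=4.0605, h=5.7020
  candidates: C₊=(5.1455,5.8323) cross=62.857; C₋=(4.9304,-5.5696) cross=-62.857
  mode + wants cross > 0 → take C=(5.1455,5.8323) (cross=62.857)
ex = (C−B)/|BC| = (0.5953,0.8035); ey = (-0.8035,0.5953)
P = B + 2.80·ex + 3.02·ey = (0.2186,4.2556)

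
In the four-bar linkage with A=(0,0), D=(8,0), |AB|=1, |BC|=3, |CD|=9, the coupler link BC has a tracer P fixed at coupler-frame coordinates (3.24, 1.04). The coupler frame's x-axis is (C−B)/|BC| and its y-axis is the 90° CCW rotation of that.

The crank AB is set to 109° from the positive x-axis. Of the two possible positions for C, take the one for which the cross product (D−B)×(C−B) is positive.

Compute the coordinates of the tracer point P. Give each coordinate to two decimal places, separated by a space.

A=(0,0), D=(8.00,0)
B = A + 1.00·(cos109°, sin109°) = (-0.3256, 0.9455)
|BD| = 8.3791
circle(B,3.00) ∩ circle(D,9.00): a=-0.1069, h=2.9981
  candidates: C₊=(-0.0934,3.9365) cross=25.121; C₋=(-0.7701,-2.0214) cross=-25.121
  mode + wants cross > 0 → take C=(-0.0934,3.9365) (cross=25.121)
ex = (C−B)/|BC| = (0.0774,0.9970); ey = (-0.9970,0.0774)
P = B + 3.24·ex + 1.04·ey = (-1.1118,4.2563)

-1.11 4.26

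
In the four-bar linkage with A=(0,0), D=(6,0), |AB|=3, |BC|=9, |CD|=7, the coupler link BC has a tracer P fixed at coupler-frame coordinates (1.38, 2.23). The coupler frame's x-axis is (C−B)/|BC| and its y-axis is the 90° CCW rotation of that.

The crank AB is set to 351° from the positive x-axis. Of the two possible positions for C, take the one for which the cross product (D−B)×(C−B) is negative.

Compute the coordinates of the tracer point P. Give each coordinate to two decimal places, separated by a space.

A=(0,0), D=(6.00,0)
B = A + 3.00·(cos351°, sin351°) = (2.9631, -0.4693)
|BD| = 3.0730
circle(B,9.00) ∩ circle(D,7.00): a=6.7432, h=5.9607
  candidates: C₊=(8.7168,6.4513) cross=18.317; C₋=(10.5374,-5.3303) cross=-18.317
  mode - wants cross < 0 → take C=(10.5374,-5.3303) (cross=-18.317)
ex = (C−B)/|BC| = (0.8416,-0.5401); ey = (0.5401,0.8416)
P = B + 1.38·ex + 2.23·ey = (5.3289,0.6621)

5.33 0.66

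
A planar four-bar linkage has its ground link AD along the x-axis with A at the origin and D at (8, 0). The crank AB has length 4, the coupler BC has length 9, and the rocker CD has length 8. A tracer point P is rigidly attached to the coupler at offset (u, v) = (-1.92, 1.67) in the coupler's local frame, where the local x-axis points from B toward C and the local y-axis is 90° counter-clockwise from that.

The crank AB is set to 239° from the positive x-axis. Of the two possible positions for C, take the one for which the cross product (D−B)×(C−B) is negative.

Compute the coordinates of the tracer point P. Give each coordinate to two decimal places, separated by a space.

A=(0,0), D=(8.00,0)
B = A + 4.00·(cos239°, sin239°) = (-2.0602, -3.4287)
|BD| = 10.6284
circle(B,9.00) ∩ circle(D,8.00): a=6.1139, h=6.6045
  candidates: C₊=(1.5963,4.7951) cross=70.195; C₋=(5.8575,-7.7078) cross=-70.195
  mode - wants cross < 0 → take C=(5.8575,-7.7078) (cross=-70.195)
ex = (C−B)/|BC| = (0.8797,-0.4755); ey = (0.4755,0.8797)
P = B + -1.92·ex + 1.67·ey = (-2.9552,-1.0466)

-2.96 -1.05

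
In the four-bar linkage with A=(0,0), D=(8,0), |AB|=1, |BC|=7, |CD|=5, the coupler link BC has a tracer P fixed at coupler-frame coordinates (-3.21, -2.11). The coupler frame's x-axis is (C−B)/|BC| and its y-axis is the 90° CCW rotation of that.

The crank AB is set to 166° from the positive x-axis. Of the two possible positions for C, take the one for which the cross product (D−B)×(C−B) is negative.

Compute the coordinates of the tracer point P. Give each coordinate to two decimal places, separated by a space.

A=(0,0), D=(8.00,0)
B = A + 1.00·(cos166°, sin166°) = (-0.9703, 0.2419)
|BD| = 8.9736
circle(B,7.00) ∩ circle(D,5.00): a=5.8240, h=3.8834
  candidates: C₊=(4.9563,3.9669) cross=34.848; C₋=(4.7469,-3.7970) cross=-34.848
  mode - wants cross < 0 → take C=(4.7469,-3.7970) (cross=-34.848)
ex = (C−B)/|BC| = (0.8167,-0.5770); ey = (0.5770,0.8167)
P = B + -3.21·ex + -2.11·ey = (-4.8095,0.3707)

-4.81 0.37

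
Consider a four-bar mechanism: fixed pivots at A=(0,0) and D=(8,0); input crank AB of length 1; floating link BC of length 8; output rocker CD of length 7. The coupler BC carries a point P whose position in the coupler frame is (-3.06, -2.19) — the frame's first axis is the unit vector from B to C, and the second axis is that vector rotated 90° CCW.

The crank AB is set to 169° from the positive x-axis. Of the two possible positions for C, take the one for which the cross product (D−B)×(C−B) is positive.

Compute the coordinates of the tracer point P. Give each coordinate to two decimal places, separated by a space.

A=(0,0), D=(8.00,0)
B = A + 1.00·(cos169°, sin169°) = (-0.9816, 0.1908)
|BD| = 8.9837
circle(B,8.00) ∩ circle(D,7.00): a=5.3267, h=5.9688
  candidates: C₊=(4.4706,6.0451) cross=53.622; C₋=(4.2171,-5.8898) cross=-53.622
  mode + wants cross > 0 → take C=(4.4706,6.0451) (cross=53.622)
ex = (C−B)/|BC| = (0.6815,0.7318); ey = (-0.7318,0.6815)
P = B + -3.06·ex + -2.19·ey = (-1.4645,-3.5410)

-1.46 -3.54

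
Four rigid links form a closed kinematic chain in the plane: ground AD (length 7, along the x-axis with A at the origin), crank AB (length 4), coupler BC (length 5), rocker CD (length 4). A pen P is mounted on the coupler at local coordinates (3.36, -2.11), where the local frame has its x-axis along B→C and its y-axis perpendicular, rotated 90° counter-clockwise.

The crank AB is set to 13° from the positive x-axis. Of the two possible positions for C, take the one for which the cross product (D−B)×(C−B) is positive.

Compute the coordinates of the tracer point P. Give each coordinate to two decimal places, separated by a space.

7.85 1.23

A=(0,0), D=(7.00,0)
B = A + 4.00·(cos13°, sin13°) = (3.8975, 0.8998)
|BD| = 3.2304
circle(B,5.00) ∩ circle(D,4.00): a=3.0082, h=3.9938
  candidates: C₊=(7.8991,3.8976) cross=12.902; C₋=(5.6742,-3.7739) cross=-12.902
  mode + wants cross > 0 → take C=(7.8991,3.8976) (cross=12.902)
ex = (C−B)/|BC| = (0.8003,0.5996); ey = (-0.5996,0.8003)
P = B + 3.36·ex + -2.11·ey = (7.8517,1.2257)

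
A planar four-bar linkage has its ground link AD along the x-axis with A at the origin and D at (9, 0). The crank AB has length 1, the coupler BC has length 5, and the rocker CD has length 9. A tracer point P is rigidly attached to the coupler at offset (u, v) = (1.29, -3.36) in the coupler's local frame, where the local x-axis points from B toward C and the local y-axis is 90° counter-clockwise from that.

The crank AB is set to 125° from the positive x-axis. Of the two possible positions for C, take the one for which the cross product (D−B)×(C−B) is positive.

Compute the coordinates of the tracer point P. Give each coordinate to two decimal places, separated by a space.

3.01 0.44

A=(0,0), D=(9.00,0)
B = A + 1.00·(cos125°, sin125°) = (-0.5736, 0.8192)
|BD| = 9.6086
circle(B,5.00) ∩ circle(D,9.00): a=1.8902, h=4.6289
  candidates: C₊=(1.7044,5.2701) cross=44.477; C₋=(0.9151,-3.9541) cross=-44.477
  mode + wants cross > 0 → take C=(1.7044,5.2701) (cross=44.477)
ex = (C−B)/|BC| = (0.4556,0.8902); ey = (-0.8902,0.4556)
P = B + 1.29·ex + -3.36·ey = (3.0052,0.4367)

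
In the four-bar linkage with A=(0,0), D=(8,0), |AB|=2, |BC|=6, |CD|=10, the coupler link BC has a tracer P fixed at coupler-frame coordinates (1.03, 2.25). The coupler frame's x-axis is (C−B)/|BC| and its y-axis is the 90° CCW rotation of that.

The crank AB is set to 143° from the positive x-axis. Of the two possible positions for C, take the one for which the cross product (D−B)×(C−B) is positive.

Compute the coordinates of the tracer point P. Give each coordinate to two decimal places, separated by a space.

A=(0,0), D=(8.00,0)
B = A + 2.00·(cos143°, sin143°) = (-1.5973, 1.2036)
|BD| = 9.6725
circle(B,6.00) ∩ circle(D,10.00): a=1.5279, h=5.8022
  candidates: C₊=(0.6407,6.7706) cross=56.122; C₋=(-0.8033,-4.7436) cross=-56.122
  mode + wants cross > 0 → take C=(0.6407,6.7706) (cross=56.122)
ex = (C−B)/|BC| = (0.3730,0.9278); ey = (-0.9278,0.3730)
P = B + 1.03·ex + 2.25·ey = (-3.3007,2.9985)

-3.30 3.00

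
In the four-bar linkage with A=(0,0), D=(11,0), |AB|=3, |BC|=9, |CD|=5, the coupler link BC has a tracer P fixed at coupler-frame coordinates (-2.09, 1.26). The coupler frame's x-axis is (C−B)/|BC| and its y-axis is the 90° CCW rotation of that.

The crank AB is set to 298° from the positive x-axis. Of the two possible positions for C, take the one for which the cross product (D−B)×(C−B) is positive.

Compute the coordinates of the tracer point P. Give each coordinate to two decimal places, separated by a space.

-0.96 -3.26

A=(0,0), D=(11.00,0)
B = A + 3.00·(cos298°, sin298°) = (1.4084, -2.6488)
|BD| = 9.9506
circle(B,9.00) ∩ circle(D,5.00): a=7.7892, h=4.5087
  candidates: C₊=(7.7164,3.7706) cross=44.864; C₋=(10.1168,-4.9214) cross=-44.864
  mode + wants cross > 0 → take C=(7.7164,3.7706) (cross=44.864)
ex = (C−B)/|BC| = (0.7009,0.7133); ey = (-0.7133,0.7009)
P = B + -2.09·ex + 1.26·ey = (-0.9552,-3.2565)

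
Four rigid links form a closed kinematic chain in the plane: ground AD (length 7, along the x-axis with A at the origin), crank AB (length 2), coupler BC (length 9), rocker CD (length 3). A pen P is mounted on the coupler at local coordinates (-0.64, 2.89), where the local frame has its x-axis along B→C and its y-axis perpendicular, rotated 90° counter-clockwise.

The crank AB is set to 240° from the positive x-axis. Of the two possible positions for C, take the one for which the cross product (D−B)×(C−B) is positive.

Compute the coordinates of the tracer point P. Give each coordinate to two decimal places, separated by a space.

-3.06 0.39

A=(0,0), D=(7.00,0)
B = A + 2.00·(cos240°, sin240°) = (-1.0000, -1.7321)
|BD| = 8.1854
circle(B,9.00) ∩ circle(D,3.00): a=8.4908, h=2.9844
  candidates: C₊=(6.6670,2.9815) cross=24.428; C₋=(7.9300,-2.8522) cross=-24.428
  mode + wants cross > 0 → take C=(6.6670,2.9815) (cross=24.428)
ex = (C−B)/|BC| = (0.8519,0.5237); ey = (-0.5237,0.8519)
P = B + -0.64·ex + 2.89·ey = (-3.0588,0.3947)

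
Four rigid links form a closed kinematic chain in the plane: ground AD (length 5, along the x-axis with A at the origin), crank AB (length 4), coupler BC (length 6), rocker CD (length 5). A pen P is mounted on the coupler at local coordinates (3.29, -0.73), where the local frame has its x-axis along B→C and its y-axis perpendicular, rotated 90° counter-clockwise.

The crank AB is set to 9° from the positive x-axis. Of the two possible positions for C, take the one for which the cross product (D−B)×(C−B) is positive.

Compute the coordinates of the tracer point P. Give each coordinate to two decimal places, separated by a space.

A=(0,0), D=(5.00,0)
B = A + 4.00·(cos9°, sin9°) = (3.9508, 0.6257)
|BD| = 1.2217
circle(B,6.00) ∩ circle(D,5.00): a=5.1129, h=3.1398
  candidates: C₊=(9.9502,0.7036) cross=3.836; C₋=(6.7338,-4.6898) cross=-3.836
  mode + wants cross > 0 → take C=(9.9502,0.7036) (cross=3.836)
ex = (C−B)/|BC| = (0.9999,0.0130); ey = (-0.0130,0.9999)
P = B + 3.29·ex + -0.73·ey = (7.2499,-0.0615)

7.25 -0.06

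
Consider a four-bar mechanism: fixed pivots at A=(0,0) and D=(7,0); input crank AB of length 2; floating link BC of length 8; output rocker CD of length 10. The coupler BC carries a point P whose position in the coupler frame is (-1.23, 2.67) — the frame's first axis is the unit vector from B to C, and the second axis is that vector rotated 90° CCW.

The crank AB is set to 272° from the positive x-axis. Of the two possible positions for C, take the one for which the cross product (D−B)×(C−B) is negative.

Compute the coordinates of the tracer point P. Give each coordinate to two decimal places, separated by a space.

2.01 0.21

A=(0,0), D=(7.00,0)
B = A + 2.00·(cos272°, sin272°) = (0.0698, -1.9988)
|BD| = 7.2127
circle(B,8.00) ∩ circle(D,10.00): a=1.1107, h=7.9225
  candidates: C₊=(-1.0585,5.9213) cross=57.143; C₋=(3.3325,-9.3032) cross=-57.143
  mode - wants cross < 0 → take C=(3.3325,-9.3032) (cross=-57.143)
ex = (C−B)/|BC| = (0.4078,-0.9131); ey = (0.9131,0.4078)
P = B + -1.23·ex + 2.67·ey = (2.0060,0.2132)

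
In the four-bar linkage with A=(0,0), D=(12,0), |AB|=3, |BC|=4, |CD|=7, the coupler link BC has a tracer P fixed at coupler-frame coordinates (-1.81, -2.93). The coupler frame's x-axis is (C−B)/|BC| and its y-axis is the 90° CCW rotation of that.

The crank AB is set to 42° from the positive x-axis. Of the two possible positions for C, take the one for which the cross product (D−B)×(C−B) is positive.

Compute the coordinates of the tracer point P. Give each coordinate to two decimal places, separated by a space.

A=(0,0), D=(12.00,0)
B = A + 3.00·(cos42°, sin42°) = (2.2294, 2.0074)
|BD| = 9.9746
circle(B,4.00) ∩ circle(D,7.00): a=3.3331, h=2.2114
  candidates: C₊=(5.9394,3.5027) cross=22.058; C₋=(5.0493,-0.8295) cross=-22.058
  mode + wants cross > 0 → take C=(5.9394,3.5027) (cross=22.058)
ex = (C−B)/|BC| = (0.9275,0.3738); ey = (-0.3738,0.9275)
P = B + -1.81·ex + -2.93·ey = (1.6460,-1.3868)

1.65 -1.39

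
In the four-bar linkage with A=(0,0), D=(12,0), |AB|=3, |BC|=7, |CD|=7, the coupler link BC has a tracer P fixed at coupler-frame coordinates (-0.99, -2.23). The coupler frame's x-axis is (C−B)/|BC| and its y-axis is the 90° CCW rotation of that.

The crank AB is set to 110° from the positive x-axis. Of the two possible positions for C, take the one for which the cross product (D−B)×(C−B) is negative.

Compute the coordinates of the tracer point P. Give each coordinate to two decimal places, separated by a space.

A=(0,0), D=(12.00,0)
B = A + 3.00·(cos110°, sin110°) = (-1.0261, 2.8191)
|BD| = 13.3276
circle(B,7.00) ∩ circle(D,7.00): a=6.6638, h=2.1433
  candidates: C₊=(5.9403,3.5043) cross=28.565; C₋=(5.0336,-0.6852) cross=-28.565
  mode - wants cross < 0 → take C=(5.0336,-0.6852) (cross=-28.565)
ex = (C−B)/|BC| = (0.8657,-0.5006); ey = (0.5006,0.8657)
P = B + -0.99·ex + -2.23·ey = (-2.9994,1.3842)

-3.00 1.38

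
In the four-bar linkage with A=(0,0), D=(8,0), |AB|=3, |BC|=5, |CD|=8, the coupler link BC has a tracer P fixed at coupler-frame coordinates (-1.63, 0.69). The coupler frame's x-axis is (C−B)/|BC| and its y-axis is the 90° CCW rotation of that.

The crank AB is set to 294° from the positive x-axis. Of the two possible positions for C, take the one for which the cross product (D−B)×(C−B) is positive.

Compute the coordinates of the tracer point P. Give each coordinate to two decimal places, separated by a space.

A=(0,0), D=(8.00,0)
B = A + 3.00·(cos294°, sin294°) = (1.2202, -2.7406)
|BD| = 7.3128
circle(B,5.00) ∩ circle(D,8.00): a=0.9898, h=4.9010
  candidates: C₊=(0.3011,2.1742) cross=35.840; C₋=(3.9747,-6.9135) cross=-35.840
  mode + wants cross > 0 → take C=(0.3011,2.1742) (cross=35.840)
ex = (C−B)/|BC| = (-0.1838,0.9830); ey = (-0.9830,-0.1838)
P = B + -1.63·ex + 0.69·ey = (0.8416,-4.4697)

0.84 -4.47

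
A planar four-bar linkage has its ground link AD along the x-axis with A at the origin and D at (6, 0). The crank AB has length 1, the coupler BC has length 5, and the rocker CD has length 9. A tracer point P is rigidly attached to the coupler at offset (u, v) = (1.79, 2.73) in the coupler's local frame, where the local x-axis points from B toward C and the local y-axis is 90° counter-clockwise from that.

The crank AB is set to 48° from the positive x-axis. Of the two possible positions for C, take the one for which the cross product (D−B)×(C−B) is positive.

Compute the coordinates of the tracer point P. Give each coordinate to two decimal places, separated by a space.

A=(0,0), D=(6.00,0)
B = A + 1.00·(cos48°, sin48°) = (0.6691, 0.7431)
|BD| = 5.3824
circle(B,5.00) ∩ circle(D,9.00): a=-2.5109, h=4.3238
  candidates: C₊=(-1.2208,5.3722) cross=23.273; C₋=(-2.4147,-3.1926) cross=-23.273
  mode + wants cross > 0 → take C=(-1.2208,5.3722) (cross=23.273)
ex = (C−B)/|BC| = (-0.3780,0.9258); ey = (-0.9258,-0.3780)
P = B + 1.79·ex + 2.73·ey = (-2.5349,1.3685)

-2.53 1.37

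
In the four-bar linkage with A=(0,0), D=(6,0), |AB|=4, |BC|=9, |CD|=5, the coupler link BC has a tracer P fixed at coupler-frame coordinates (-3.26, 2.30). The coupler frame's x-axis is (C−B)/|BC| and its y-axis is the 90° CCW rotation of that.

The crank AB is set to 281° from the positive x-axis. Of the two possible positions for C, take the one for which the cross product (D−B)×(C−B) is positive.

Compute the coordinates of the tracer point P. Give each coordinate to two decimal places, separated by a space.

A=(0,0), D=(6.00,0)
B = A + 4.00·(cos281°, sin281°) = (0.7632, -3.9265)
|BD| = 6.5453
circle(B,9.00) ∩ circle(D,5.00): a=7.5505, h=4.8979
  candidates: C₊=(3.8660,4.5217) cross=32.058; C₋=(9.7425,-3.3157) cross=-32.058
  mode + wants cross > 0 → take C=(3.8660,4.5217) (cross=32.058)
ex = (C−B)/|BC| = (0.3448,0.9387); ey = (-0.9387,0.3448)
P = B + -3.26·ex + 2.30·ey = (-2.5197,-6.1937)

-2.52 -6.19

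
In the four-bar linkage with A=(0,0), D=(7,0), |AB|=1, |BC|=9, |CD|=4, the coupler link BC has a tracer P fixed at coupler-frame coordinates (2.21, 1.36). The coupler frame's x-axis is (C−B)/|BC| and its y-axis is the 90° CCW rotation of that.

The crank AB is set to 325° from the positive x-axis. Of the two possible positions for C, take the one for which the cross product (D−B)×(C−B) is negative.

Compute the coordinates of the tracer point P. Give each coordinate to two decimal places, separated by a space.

A=(0,0), D=(7.00,0)
B = A + 1.00·(cos325°, sin325°) = (0.8192, -0.5736)
|BD| = 6.2074
circle(B,9.00) ∩ circle(D,4.00): a=8.3394, h=3.3845
  candidates: C₊=(8.8101,3.5670) cross=21.009; C₋=(9.4356,-3.1730) cross=-21.009
  mode - wants cross < 0 → take C=(9.4356,-3.1730) (cross=-21.009)
ex = (C−B)/|BC| = (0.9574,-0.2888); ey = (0.2888,0.9574)
P = B + 2.21·ex + 1.36·ey = (3.3278,0.0902)

3.33 0.09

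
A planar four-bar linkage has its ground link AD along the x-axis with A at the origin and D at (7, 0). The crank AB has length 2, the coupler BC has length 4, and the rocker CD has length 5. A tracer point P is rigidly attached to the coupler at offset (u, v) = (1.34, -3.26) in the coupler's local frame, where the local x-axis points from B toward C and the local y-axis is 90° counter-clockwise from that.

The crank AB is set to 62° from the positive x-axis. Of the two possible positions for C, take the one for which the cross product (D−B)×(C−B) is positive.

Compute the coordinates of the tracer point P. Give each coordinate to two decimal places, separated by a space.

A=(0,0), D=(7.00,0)
B = A + 2.00·(cos62°, sin62°) = (0.9389, 1.7659)
|BD| = 6.3131
circle(B,4.00) ∩ circle(D,5.00): a=2.4437, h=3.1667
  candidates: C₊=(4.1709,4.1227) cross=19.992; C₋=(2.3993,-1.9580) cross=-19.992
  mode + wants cross > 0 → take C=(4.1709,4.1227) (cross=19.992)
ex = (C−B)/|BC| = (0.8080,0.5892); ey = (-0.5892,0.8080)
P = B + 1.34·ex + -3.26·ey = (3.9424,-0.0787)

3.94 -0.08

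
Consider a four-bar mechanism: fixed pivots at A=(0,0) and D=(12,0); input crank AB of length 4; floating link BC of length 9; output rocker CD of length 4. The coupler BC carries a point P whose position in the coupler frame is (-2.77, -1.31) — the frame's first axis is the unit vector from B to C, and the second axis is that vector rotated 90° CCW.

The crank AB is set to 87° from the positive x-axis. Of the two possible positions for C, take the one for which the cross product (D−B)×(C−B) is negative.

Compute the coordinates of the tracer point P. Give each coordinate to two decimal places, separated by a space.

-2.85 4.23

A=(0,0), D=(12.00,0)
B = A + 4.00·(cos87°, sin87°) = (0.2093, 3.9945)
|BD| = 12.4489
circle(B,9.00) ∩ circle(D,4.00): a=8.8351, h=1.7148
  candidates: C₊=(9.1275,2.7837) cross=21.347; C₋=(8.0271,-0.4645) cross=-21.347
  mode - wants cross < 0 → take C=(8.0271,-0.4645) (cross=-21.347)
ex = (C−B)/|BC| = (0.8686,-0.4955); ey = (0.4955,0.8686)
P = B + -2.77·ex + -1.31·ey = (-2.8458,4.2290)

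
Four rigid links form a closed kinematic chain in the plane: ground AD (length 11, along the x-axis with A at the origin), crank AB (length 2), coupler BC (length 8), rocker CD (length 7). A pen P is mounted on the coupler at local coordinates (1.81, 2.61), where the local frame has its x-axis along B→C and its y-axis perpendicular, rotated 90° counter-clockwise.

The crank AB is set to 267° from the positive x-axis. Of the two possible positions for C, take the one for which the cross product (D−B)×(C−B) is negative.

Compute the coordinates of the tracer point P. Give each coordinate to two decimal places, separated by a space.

2.71 -0.53

A=(0,0), D=(11.00,0)
B = A + 2.00·(cos267°, sin267°) = (-0.1047, -1.9973)
|BD| = 11.2829
circle(B,8.00) ∩ circle(D,7.00): a=6.3062, h=4.9226
  candidates: C₊=(5.2305,3.9639) cross=55.541; C₋=(6.9733,-5.7259) cross=-55.541
  mode - wants cross < 0 → take C=(6.9733,-5.7259) (cross=-55.541)
ex = (C−B)/|BC| = (0.8847,-0.4661); ey = (0.4661,0.8847)
P = B + 1.81·ex + 2.61·ey = (2.7132,-0.5317)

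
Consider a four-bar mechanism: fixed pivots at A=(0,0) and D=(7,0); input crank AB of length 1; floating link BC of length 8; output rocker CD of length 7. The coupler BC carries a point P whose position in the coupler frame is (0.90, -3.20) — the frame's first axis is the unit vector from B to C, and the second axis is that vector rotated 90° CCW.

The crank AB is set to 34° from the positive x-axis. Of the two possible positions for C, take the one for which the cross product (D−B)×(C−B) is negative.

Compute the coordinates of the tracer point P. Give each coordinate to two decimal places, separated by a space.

A=(0,0), D=(7.00,0)
B = A + 1.00·(cos34°, sin34°) = (0.8290, 0.5592)
|BD| = 6.1962
circle(B,8.00) ∩ circle(D,7.00): a=4.3085, h=6.7407
  candidates: C₊=(5.7283,6.8835) cross=41.767; C₋=(4.5117,-6.5428) cross=-41.767
  mode - wants cross < 0 → take C=(4.5117,-6.5428) (cross=-41.767)
ex = (C−B)/|BC| = (0.4603,-0.8877); ey = (0.8877,0.4603)
P = B + 0.90·ex + -3.20·ey = (-1.5975,-1.7128)

-1.60 -1.71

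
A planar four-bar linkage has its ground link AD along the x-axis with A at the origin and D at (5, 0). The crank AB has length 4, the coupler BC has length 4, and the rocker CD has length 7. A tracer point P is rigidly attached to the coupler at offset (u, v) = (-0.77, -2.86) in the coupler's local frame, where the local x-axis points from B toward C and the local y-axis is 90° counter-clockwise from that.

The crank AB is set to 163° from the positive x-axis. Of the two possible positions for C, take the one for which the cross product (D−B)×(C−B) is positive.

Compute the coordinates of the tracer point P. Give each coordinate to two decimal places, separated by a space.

-2.49 -1.47

A=(0,0), D=(5.00,0)
B = A + 4.00·(cos163°, sin163°) = (-3.8252, 1.1695)
|BD| = 8.9024
circle(B,4.00) ∩ circle(D,7.00): a=2.5977, h=3.0417
  candidates: C₊=(-0.8504,3.8435) cross=27.078; C₋=(-1.6496,-2.1871) cross=-27.078
  mode + wants cross > 0 → take C=(-0.8504,3.8435) (cross=27.078)
ex = (C−B)/|BC| = (0.7437,0.6685); ey = (-0.6685,0.7437)
P = B + -0.77·ex + -2.86·ey = (-2.4859,-1.4723)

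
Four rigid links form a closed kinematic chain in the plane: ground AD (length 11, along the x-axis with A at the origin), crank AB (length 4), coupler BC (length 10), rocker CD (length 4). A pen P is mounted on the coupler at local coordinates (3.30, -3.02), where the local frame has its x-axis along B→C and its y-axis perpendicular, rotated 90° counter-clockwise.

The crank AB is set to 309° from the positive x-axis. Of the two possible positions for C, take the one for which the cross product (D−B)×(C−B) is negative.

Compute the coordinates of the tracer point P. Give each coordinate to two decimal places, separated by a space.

5.63 -6.32

A=(0,0), D=(11.00,0)
B = A + 4.00·(cos309°, sin309°) = (2.5173, -3.1086)
|BD| = 9.0344
circle(B,10.00) ∩ circle(D,4.00): a=9.1661, h=3.9978
  candidates: C₊=(9.7481,3.7990) cross=36.118; C₋=(12.4993,-3.7084) cross=-36.118
  mode - wants cross < 0 → take C=(12.4993,-3.7084) (cross=-36.118)
ex = (C−B)/|BC| = (0.9982,-0.0600); ey = (0.0600,0.9982)
P = B + 3.30·ex + -3.02·ey = (5.6302,-6.3211)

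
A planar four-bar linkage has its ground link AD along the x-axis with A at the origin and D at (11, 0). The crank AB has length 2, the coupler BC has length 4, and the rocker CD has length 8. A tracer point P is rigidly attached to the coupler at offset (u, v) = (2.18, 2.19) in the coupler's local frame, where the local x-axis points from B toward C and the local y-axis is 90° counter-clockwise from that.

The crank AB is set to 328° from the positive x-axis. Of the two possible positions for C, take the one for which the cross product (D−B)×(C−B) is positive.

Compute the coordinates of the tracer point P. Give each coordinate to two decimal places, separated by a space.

A=(0,0), D=(11.00,0)
B = A + 2.00·(cos328°, sin328°) = (1.6961, -1.0598)
|BD| = 9.3641
circle(B,4.00) ∩ circle(D,8.00): a=2.1191, h=3.3926
  candidates: C₊=(3.4176,2.5508) cross=31.768; C₋=(4.1855,-4.1908) cross=-31.768
  mode + wants cross > 0 → take C=(3.4176,2.5508) (cross=31.768)
ex = (C−B)/|BC| = (0.4304,0.9027); ey = (-0.9027,0.4304)
P = B + 2.18·ex + 2.19·ey = (0.6575,1.8504)

0.66 1.85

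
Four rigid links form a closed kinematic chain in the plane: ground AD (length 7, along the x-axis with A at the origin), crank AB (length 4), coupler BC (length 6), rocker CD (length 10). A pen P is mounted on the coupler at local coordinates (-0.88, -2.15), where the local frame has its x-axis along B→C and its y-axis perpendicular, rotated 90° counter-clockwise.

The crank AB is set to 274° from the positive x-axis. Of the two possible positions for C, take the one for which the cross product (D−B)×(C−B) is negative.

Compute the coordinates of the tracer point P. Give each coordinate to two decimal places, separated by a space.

A=(0,0), D=(7.00,0)
B = A + 4.00·(cos274°, sin274°) = (0.2790, -3.9903)
|BD| = 7.8162
circle(B,6.00) ∩ circle(D,10.00): a=-0.1859, h=5.9971
  candidates: C₊=(-2.9424,1.0716) cross=46.875; C₋=(3.1807,-9.2419) cross=-46.875
  mode - wants cross < 0 → take C=(3.1807,-9.2419) (cross=-46.875)
ex = (C−B)/|BC| = (0.4836,-0.8753); ey = (0.8753,0.4836)
P = B + -0.88·ex + -2.15·ey = (-2.0284,-4.2598)

-2.03 -4.26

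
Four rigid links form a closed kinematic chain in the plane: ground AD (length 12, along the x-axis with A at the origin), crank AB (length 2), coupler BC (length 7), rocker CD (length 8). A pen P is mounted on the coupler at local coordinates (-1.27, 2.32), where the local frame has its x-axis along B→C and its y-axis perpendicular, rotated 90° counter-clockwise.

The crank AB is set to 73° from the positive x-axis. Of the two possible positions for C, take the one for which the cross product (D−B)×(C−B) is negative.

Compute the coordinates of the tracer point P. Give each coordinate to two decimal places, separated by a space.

1.64 4.34

A=(0,0), D=(12.00,0)
B = A + 2.00·(cos73°, sin73°) = (0.5847, 1.9126)
|BD| = 11.5744
circle(B,7.00) ∩ circle(D,8.00): a=5.1392, h=4.7527
  candidates: C₊=(6.4387,5.7508) cross=55.010; C₋=(4.8679,-3.6240) cross=-55.010
  mode - wants cross < 0 → take C=(4.8679,-3.6240) (cross=-55.010)
ex = (C−B)/|BC| = (0.6119,-0.7909); ey = (0.7909,0.6119)
P = B + -1.27·ex + 2.32·ey = (1.6427,4.3367)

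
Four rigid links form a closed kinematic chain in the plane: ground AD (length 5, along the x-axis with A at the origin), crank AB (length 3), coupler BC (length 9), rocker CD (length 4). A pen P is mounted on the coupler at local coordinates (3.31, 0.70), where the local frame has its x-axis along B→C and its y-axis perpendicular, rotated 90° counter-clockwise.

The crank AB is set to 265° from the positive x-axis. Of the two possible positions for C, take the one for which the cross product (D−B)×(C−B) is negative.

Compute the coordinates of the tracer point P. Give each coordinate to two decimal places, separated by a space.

2.91 -1.81

A=(0,0), D=(5.00,0)
B = A + 3.00·(cos265°, sin265°) = (-0.2615, -2.9886)
|BD| = 6.0510
circle(B,9.00) ∩ circle(D,4.00): a=8.3965, h=3.2402
  candidates: C₊=(5.4392,3.9758) cross=19.606; C₋=(8.6398,-1.6589) cross=-19.606
  mode - wants cross < 0 → take C=(8.6398,-1.6589) (cross=-19.606)
ex = (C−B)/|BC| = (0.9890,0.1477); ey = (-0.1477,0.9890)
P = B + 3.31·ex + 0.70·ey = (2.9088,-1.8073)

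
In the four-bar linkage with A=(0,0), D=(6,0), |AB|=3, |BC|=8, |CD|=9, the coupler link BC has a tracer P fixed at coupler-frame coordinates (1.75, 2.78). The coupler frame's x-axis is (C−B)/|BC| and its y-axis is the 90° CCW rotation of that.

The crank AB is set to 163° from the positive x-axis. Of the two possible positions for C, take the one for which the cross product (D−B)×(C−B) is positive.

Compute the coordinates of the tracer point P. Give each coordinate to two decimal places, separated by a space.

-4.32 3.82

A=(0,0), D=(6.00,0)
B = A + 3.00·(cos163°, sin163°) = (-2.8689, 0.8771)
|BD| = 8.9122
circle(B,8.00) ∩ circle(D,9.00): a=3.5023, h=7.1926
  candidates: C₊=(1.3243,7.6901) cross=64.102; C₋=(-0.0915,-6.6253) cross=-64.102
  mode + wants cross > 0 → take C=(1.3243,7.6901) (cross=64.102)
ex = (C−B)/|BC| = (0.5242,0.8516); ey = (-0.8516,0.5242)
P = B + 1.75·ex + 2.78·ey = (-4.3192,3.8246)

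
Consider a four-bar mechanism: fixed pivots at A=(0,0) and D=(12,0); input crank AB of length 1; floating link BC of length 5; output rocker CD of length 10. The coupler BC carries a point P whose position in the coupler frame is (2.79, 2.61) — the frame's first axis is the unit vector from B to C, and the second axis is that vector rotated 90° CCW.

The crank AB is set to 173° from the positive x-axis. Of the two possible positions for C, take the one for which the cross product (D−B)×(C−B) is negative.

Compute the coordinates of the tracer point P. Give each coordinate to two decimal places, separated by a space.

2.83 0.04

A=(0,0), D=(12.00,0)
B = A + 1.00·(cos173°, sin173°) = (-0.9925, 0.1219)
|BD| = 12.9931
circle(B,5.00) ∩ circle(D,10.00): a=3.6104, h=3.4590
  candidates: C₊=(2.6502,3.5469) cross=44.944; C₋=(2.5853,-3.3709) cross=-44.944
  mode - wants cross < 0 → take C=(2.5853,-3.3709) (cross=-44.944)
ex = (C−B)/|BC| = (0.7156,-0.6985); ey = (0.6985,0.7156)
P = B + 2.79·ex + 2.61·ey = (2.8271,0.0405)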